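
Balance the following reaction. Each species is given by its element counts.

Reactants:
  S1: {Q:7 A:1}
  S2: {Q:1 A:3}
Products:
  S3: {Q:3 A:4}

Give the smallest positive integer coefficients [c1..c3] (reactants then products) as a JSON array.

Coefficients: [1, 5, 4]

Q: 1·7+5·1 = 12 | 4·3 = 12
A: 1·1+5·3 = 16 | 4·4 = 16
gcd(1,5,4) = 1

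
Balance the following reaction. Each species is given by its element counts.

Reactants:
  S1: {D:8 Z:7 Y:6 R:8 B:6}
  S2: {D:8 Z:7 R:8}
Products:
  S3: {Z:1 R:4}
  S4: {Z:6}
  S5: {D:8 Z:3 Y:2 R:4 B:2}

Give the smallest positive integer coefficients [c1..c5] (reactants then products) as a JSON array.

D: 2·8+4·8 = 48 | 6·0+3·0+6·8 = 48
Z: 2·7+4·7 = 42 | 6·1+3·6+6·3 = 42
Y: 2·6+4·0 = 12 | 6·0+3·0+6·2 = 12
R: 2·8+4·8 = 48 | 6·4+3·0+6·4 = 48
B: 2·6+4·0 = 12 | 6·0+3·0+6·2 = 12
gcd(2,4,6,3,6) = 1

Coefficients: [2, 4, 6, 3, 6]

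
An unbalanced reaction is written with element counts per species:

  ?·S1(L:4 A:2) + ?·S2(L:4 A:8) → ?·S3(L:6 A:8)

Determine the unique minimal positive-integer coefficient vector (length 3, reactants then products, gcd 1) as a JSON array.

L: 4·4+5·4 = 36 | 6·6 = 36
A: 4·2+5·8 = 48 | 6·8 = 48
gcd(4,5,6) = 1

Coefficients: [4, 5, 6]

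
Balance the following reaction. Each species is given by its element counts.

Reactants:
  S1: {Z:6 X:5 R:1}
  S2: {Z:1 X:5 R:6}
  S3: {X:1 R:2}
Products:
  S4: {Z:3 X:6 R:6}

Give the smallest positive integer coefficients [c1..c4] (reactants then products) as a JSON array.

Z: 2·6+3·1+5·0 = 15 | 5·3 = 15
X: 2·5+3·5+5·1 = 30 | 5·6 = 30
R: 2·1+3·6+5·2 = 30 | 5·6 = 30
gcd(2,3,5,5) = 1

Coefficients: [2, 3, 5, 5]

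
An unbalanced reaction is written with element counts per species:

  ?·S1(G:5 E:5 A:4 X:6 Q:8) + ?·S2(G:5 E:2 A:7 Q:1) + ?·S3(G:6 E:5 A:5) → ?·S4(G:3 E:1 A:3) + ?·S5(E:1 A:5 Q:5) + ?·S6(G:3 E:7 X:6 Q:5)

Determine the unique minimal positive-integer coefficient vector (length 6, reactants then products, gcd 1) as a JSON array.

G: 1·5+2·5+1·6 = 21 | 6·3+1·0+1·3 = 21
E: 1·5+2·2+1·5 = 14 | 6·1+1·1+1·7 = 14
A: 1·4+2·7+1·5 = 23 | 6·3+1·5+1·0 = 23
X: 1·6+2·0+1·0 = 6 | 6·0+1·0+1·6 = 6
Q: 1·8+2·1+1·0 = 10 | 6·0+1·5+1·5 = 10
gcd(1,2,1,6,1,1) = 1

Coefficients: [1, 2, 1, 6, 1, 1]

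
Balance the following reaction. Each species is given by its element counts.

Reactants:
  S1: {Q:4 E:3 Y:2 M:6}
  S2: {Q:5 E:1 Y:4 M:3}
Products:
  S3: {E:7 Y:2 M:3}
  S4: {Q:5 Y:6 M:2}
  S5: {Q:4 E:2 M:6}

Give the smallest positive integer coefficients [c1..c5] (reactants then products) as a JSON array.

Q: 4·4+3·5 = 31 | 1·0+3·5+4·4 = 31
E: 4·3+3·1 = 15 | 1·7+3·0+4·2 = 15
Y: 4·2+3·4 = 20 | 1·2+3·6+4·0 = 20
M: 4·6+3·3 = 33 | 1·3+3·2+4·6 = 33
gcd(4,3,1,3,4) = 1

Coefficients: [4, 3, 1, 3, 4]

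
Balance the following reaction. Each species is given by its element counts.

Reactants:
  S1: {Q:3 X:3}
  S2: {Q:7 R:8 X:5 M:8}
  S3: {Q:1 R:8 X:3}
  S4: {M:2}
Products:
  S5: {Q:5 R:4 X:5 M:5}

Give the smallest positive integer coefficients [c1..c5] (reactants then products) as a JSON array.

Coefficients: [4, 1, 1, 6, 4]

Q: 4·3+1·7+1·1+6·0 = 20 | 4·5 = 20
R: 4·0+1·8+1·8+6·0 = 16 | 4·4 = 16
X: 4·3+1·5+1·3+6·0 = 20 | 4·5 = 20
M: 4·0+1·8+1·0+6·2 = 20 | 4·5 = 20
gcd(4,1,1,6,4) = 1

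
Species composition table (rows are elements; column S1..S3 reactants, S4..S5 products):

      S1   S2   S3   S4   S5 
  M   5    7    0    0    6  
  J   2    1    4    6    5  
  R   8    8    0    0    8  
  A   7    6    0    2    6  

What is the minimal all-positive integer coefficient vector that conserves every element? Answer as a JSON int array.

Coefficients: [2, 2, 5, 1, 4]

M: 2·5+2·7+5·0 = 24 | 1·0+4·6 = 24
J: 2·2+2·1+5·4 = 26 | 1·6+4·5 = 26
R: 2·8+2·8+5·0 = 32 | 1·0+4·8 = 32
A: 2·7+2·6+5·0 = 26 | 1·2+4·6 = 26
gcd(2,2,5,1,4) = 1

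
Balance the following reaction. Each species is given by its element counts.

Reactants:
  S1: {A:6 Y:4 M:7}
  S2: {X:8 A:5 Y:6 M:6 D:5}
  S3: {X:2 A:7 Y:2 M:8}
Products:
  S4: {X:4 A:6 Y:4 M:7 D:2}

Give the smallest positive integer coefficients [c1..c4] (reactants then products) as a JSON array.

Coefficients: [1, 2, 2, 5]

X: 1·0+2·8+2·2 = 20 | 5·4 = 20
A: 1·6+2·5+2·7 = 30 | 5·6 = 30
Y: 1·4+2·6+2·2 = 20 | 5·4 = 20
M: 1·7+2·6+2·8 = 35 | 5·7 = 35
D: 1·0+2·5+2·0 = 10 | 5·2 = 10
gcd(1,2,2,5) = 1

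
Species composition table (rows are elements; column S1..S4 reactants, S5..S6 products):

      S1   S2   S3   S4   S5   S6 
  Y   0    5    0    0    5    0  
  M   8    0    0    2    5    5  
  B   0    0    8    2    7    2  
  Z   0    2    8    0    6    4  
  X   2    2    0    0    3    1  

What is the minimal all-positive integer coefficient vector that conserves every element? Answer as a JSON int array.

Y: 5·0+6·5+5·0+5·0 = 30 | 6·5+4·0 = 30
M: 5·8+6·0+5·0+5·2 = 50 | 6·5+4·5 = 50
B: 5·0+6·0+5·8+5·2 = 50 | 6·7+4·2 = 50
Z: 5·0+6·2+5·8+5·0 = 52 | 6·6+4·4 = 52
X: 5·2+6·2+5·0+5·0 = 22 | 6·3+4·1 = 22
gcd(5,6,5,5,6,4) = 1

Coefficients: [5, 6, 5, 5, 6, 4]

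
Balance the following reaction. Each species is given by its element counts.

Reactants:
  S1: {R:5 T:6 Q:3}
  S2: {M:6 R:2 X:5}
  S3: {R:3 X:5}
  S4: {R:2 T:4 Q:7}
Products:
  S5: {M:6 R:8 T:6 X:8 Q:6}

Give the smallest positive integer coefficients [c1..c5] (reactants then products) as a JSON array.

M: 3·0+5·6+3·0+3·0 = 30 | 5·6 = 30
R: 3·5+5·2+3·3+3·2 = 40 | 5·8 = 40
T: 3·6+5·0+3·0+3·4 = 30 | 5·6 = 30
X: 3·0+5·5+3·5+3·0 = 40 | 5·8 = 40
Q: 3·3+5·0+3·0+3·7 = 30 | 5·6 = 30
gcd(3,5,3,3,5) = 1

Coefficients: [3, 5, 3, 3, 5]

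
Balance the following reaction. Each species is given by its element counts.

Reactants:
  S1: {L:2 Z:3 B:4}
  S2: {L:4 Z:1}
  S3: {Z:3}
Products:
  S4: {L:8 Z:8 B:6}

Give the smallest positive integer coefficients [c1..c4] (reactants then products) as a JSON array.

L: 6·2+5·4+3·0 = 32 | 4·8 = 32
Z: 6·3+5·1+3·3 = 32 | 4·8 = 32
B: 6·4+5·0+3·0 = 24 | 4·6 = 24
gcd(6,5,3,4) = 1

Coefficients: [6, 5, 3, 4]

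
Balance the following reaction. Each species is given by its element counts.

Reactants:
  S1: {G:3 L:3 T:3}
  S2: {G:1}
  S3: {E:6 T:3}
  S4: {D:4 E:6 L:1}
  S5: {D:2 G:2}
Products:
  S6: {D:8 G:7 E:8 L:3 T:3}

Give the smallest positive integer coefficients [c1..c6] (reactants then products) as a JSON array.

D: 2·0+3·0+1·0+3·4+6·2 = 24 | 3·8 = 24
G: 2·3+3·1+1·0+3·0+6·2 = 21 | 3·7 = 21
E: 2·0+3·0+1·6+3·6+6·0 = 24 | 3·8 = 24
L: 2·3+3·0+1·0+3·1+6·0 = 9 | 3·3 = 9
T: 2·3+3·0+1·3+3·0+6·0 = 9 | 3·3 = 9
gcd(2,3,1,3,6,3) = 1

Coefficients: [2, 3, 1, 3, 6, 3]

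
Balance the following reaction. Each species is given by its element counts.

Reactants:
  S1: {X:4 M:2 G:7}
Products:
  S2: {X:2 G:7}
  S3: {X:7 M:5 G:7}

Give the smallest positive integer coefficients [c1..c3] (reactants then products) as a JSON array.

Coefficients: [5, 3, 2]

X: 5·4 = 20 | 3·2+2·7 = 20
M: 5·2 = 10 | 3·0+2·5 = 10
G: 5·7 = 35 | 3·7+2·7 = 35
gcd(5,3,2) = 1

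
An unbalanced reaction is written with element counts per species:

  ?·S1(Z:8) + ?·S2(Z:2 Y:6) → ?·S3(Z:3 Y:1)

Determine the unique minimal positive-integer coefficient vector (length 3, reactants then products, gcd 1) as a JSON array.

Coefficients: [2, 1, 6]

Z: 2·8+1·2 = 18 | 6·3 = 18
Y: 2·0+1·6 = 6 | 6·1 = 6
gcd(2,1,6) = 1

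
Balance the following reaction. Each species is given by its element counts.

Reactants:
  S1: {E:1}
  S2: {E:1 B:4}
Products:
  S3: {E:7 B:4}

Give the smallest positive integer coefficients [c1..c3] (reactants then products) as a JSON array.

E: 6·1+1·1 = 7 | 1·7 = 7
B: 6·0+1·4 = 4 | 1·4 = 4
gcd(6,1,1) = 1

Coefficients: [6, 1, 1]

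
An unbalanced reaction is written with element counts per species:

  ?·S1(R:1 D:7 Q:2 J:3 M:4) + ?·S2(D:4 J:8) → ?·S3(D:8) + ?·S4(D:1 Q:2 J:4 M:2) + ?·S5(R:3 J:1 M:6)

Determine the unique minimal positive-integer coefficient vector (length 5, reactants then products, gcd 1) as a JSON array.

Coefficients: [6, 1, 5, 6, 2]

R: 6·1+1·0 = 6 | 5·0+6·0+2·3 = 6
D: 6·7+1·4 = 46 | 5·8+6·1+2·0 = 46
Q: 6·2+1·0 = 12 | 5·0+6·2+2·0 = 12
J: 6·3+1·8 = 26 | 5·0+6·4+2·1 = 26
M: 6·4+1·0 = 24 | 5·0+6·2+2·6 = 24
gcd(6,1,5,6,2) = 1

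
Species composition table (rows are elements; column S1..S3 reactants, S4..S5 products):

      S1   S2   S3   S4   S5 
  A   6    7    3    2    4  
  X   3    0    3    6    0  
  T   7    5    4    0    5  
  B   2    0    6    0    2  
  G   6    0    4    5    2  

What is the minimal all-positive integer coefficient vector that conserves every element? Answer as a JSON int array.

A: 3·6+1·7+1·3 = 28 | 2·2+6·4 = 28
X: 3·3+1·0+1·3 = 12 | 2·6+6·0 = 12
T: 3·7+1·5+1·4 = 30 | 2·0+6·5 = 30
B: 3·2+1·0+1·6 = 12 | 2·0+6·2 = 12
G: 3·6+1·0+1·4 = 22 | 2·5+6·2 = 22
gcd(3,1,1,2,6) = 1

Coefficients: [3, 1, 1, 2, 6]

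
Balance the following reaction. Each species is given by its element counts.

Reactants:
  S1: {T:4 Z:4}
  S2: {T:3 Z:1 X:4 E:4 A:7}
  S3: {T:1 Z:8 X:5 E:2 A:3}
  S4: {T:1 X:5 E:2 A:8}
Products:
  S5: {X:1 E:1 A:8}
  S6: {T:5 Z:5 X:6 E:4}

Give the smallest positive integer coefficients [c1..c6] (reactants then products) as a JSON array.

T: 1·4+3·3+1·1+1·1 = 15 | 4·0+3·5 = 15
Z: 1·4+3·1+1·8+1·0 = 15 | 4·0+3·5 = 15
X: 1·0+3·4+1·5+1·5 = 22 | 4·1+3·6 = 22
E: 1·0+3·4+1·2+1·2 = 16 | 4·1+3·4 = 16
A: 1·0+3·7+1·3+1·8 = 32 | 4·8+3·0 = 32
gcd(1,3,1,1,4,3) = 1

Coefficients: [1, 3, 1, 1, 4, 3]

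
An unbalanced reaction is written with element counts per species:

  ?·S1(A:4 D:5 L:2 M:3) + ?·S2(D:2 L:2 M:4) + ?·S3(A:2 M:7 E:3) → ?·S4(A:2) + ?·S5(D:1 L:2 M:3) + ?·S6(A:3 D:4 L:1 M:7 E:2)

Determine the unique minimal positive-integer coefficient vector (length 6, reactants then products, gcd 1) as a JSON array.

Coefficients: [4, 5, 4, 3, 6, 6]

A: 4·4+5·0+4·2 = 24 | 3·2+6·0+6·3 = 24
D: 4·5+5·2+4·0 = 30 | 3·0+6·1+6·4 = 30
L: 4·2+5·2+4·0 = 18 | 3·0+6·2+6·1 = 18
M: 4·3+5·4+4·7 = 60 | 3·0+6·3+6·7 = 60
E: 4·0+5·0+4·3 = 12 | 3·0+6·0+6·2 = 12
gcd(4,5,4,3,6,6) = 1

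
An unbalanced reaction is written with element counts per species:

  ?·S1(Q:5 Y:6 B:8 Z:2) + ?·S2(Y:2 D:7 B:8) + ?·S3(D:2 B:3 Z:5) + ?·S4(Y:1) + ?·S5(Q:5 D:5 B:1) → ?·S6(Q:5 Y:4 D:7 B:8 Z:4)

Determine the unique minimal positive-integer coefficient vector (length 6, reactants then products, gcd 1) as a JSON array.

Coefficients: [1, 1, 2, 4, 2, 3]

Q: 1·5+1·0+2·0+4·0+2·5 = 15 | 3·5 = 15
Y: 1·6+1·2+2·0+4·1+2·0 = 12 | 3·4 = 12
D: 1·0+1·7+2·2+4·0+2·5 = 21 | 3·7 = 21
B: 1·8+1·8+2·3+4·0+2·1 = 24 | 3·8 = 24
Z: 1·2+1·0+2·5+4·0+2·0 = 12 | 3·4 = 12
gcd(1,1,2,4,2,3) = 1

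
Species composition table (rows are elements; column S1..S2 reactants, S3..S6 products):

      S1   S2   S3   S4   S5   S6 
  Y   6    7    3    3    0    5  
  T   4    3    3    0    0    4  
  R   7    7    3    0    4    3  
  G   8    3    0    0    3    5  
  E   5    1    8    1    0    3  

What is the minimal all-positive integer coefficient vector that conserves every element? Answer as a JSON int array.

Coefficients: [5, 1, 1, 3, 6, 5]

Y: 5·6+1·7 = 37 | 1·3+3·3+6·0+5·5 = 37
T: 5·4+1·3 = 23 | 1·3+3·0+6·0+5·4 = 23
R: 5·7+1·7 = 42 | 1·3+3·0+6·4+5·3 = 42
G: 5·8+1·3 = 43 | 1·0+3·0+6·3+5·5 = 43
E: 5·5+1·1 = 26 | 1·8+3·1+6·0+5·3 = 26
gcd(5,1,1,3,6,5) = 1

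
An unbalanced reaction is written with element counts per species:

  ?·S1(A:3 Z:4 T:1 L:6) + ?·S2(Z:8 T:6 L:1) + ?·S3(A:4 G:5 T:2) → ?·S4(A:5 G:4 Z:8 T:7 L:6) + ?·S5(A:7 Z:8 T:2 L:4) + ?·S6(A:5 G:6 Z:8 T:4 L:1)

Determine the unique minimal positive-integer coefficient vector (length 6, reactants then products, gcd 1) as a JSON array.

A: 6·3+5·0+6·4 = 42 | 6·5+1·7+1·5 = 42
G: 6·0+5·0+6·5 = 30 | 6·4+1·0+1·6 = 30
Z: 6·4+5·8+6·0 = 64 | 6·8+1·8+1·8 = 64
T: 6·1+5·6+6·2 = 48 | 6·7+1·2+1·4 = 48
L: 6·6+5·1+6·0 = 41 | 6·6+1·4+1·1 = 41
gcd(6,5,6,6,1,1) = 1

Coefficients: [6, 5, 6, 6, 1, 1]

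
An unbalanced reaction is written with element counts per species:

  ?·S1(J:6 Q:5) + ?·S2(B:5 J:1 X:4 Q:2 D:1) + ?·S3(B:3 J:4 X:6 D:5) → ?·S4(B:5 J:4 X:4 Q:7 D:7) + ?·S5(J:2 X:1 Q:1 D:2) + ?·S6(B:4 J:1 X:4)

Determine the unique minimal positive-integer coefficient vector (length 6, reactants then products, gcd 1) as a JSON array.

Coefficients: [1, 4, 3, 1, 6, 6]

B: 1·0+4·5+3·3 = 29 | 1·5+6·0+6·4 = 29
J: 1·6+4·1+3·4 = 22 | 1·4+6·2+6·1 = 22
X: 1·0+4·4+3·6 = 34 | 1·4+6·1+6·4 = 34
Q: 1·5+4·2+3·0 = 13 | 1·7+6·1+6·0 = 13
D: 1·0+4·1+3·5 = 19 | 1·7+6·2+6·0 = 19
gcd(1,4,3,1,6,6) = 1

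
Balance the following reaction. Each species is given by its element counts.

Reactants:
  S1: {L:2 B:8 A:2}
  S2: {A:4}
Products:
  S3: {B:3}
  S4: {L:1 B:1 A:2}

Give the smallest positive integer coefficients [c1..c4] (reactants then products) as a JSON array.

L: 2·2+1·0 = 4 | 4·0+4·1 = 4
B: 2·8+1·0 = 16 | 4·3+4·1 = 16
A: 2·2+1·4 = 8 | 4·0+4·2 = 8
gcd(2,1,4,4) = 1

Coefficients: [2, 1, 4, 4]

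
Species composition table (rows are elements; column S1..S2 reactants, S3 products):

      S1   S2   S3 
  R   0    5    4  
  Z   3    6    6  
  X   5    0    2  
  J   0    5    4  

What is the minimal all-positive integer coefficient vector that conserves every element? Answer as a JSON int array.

R: 2·0+4·5 = 20 | 5·4 = 20
Z: 2·3+4·6 = 30 | 5·6 = 30
X: 2·5+4·0 = 10 | 5·2 = 10
J: 2·0+4·5 = 20 | 5·4 = 20
gcd(2,4,5) = 1

Coefficients: [2, 4, 5]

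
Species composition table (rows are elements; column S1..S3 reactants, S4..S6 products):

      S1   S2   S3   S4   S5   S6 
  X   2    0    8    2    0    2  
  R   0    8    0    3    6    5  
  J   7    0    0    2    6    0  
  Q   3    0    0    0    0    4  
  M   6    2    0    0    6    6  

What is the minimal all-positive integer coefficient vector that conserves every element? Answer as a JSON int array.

X: 4·2+6·0+1·8 = 16 | 5·2+3·0+3·2 = 16
R: 4·0+6·8+1·0 = 48 | 5·3+3·6+3·5 = 48
J: 4·7+6·0+1·0 = 28 | 5·2+3·6+3·0 = 28
Q: 4·3+6·0+1·0 = 12 | 5·0+3·0+3·4 = 12
M: 4·6+6·2+1·0 = 36 | 5·0+3·6+3·6 = 36
gcd(4,6,1,5,3,3) = 1

Coefficients: [4, 6, 1, 5, 3, 3]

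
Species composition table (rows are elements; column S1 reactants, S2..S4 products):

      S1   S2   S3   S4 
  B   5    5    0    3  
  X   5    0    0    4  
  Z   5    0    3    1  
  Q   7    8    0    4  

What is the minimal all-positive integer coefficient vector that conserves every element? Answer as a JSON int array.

Coefficients: [4, 1, 5, 5]

B: 4·5 = 20 | 1·5+5·0+5·3 = 20
X: 4·5 = 20 | 1·0+5·0+5·4 = 20
Z: 4·5 = 20 | 1·0+5·3+5·1 = 20
Q: 4·7 = 28 | 1·8+5·0+5·4 = 28
gcd(4,1,5,5) = 1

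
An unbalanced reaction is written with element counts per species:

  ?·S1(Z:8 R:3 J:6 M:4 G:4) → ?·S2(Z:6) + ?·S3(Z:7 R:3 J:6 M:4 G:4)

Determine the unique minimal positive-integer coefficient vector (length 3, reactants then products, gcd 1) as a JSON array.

Coefficients: [6, 1, 6]

Z: 6·8 = 48 | 1·6+6·7 = 48
R: 6·3 = 18 | 1·0+6·3 = 18
J: 6·6 = 36 | 1·0+6·6 = 36
M: 6·4 = 24 | 1·0+6·4 = 24
G: 6·4 = 24 | 1·0+6·4 = 24
gcd(6,1,6) = 1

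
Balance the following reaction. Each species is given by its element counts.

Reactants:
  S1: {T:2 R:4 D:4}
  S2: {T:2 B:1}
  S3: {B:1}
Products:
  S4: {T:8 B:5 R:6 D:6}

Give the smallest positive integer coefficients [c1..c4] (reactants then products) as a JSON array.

Coefficients: [3, 5, 5, 2]

T: 3·2+5·2+5·0 = 16 | 2·8 = 16
B: 3·0+5·1+5·1 = 10 | 2·5 = 10
R: 3·4+5·0+5·0 = 12 | 2·6 = 12
D: 3·4+5·0+5·0 = 12 | 2·6 = 12
gcd(3,5,5,2) = 1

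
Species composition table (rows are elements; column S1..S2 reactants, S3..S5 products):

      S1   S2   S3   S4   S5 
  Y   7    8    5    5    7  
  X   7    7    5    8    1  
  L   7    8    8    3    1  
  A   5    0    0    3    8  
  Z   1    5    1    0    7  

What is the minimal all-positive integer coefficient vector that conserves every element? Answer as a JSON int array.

Coefficients: [5, 3, 6, 3, 2]

Y: 5·7+3·8 = 59 | 6·5+3·5+2·7 = 59
X: 5·7+3·7 = 56 | 6·5+3·8+2·1 = 56
L: 5·7+3·8 = 59 | 6·8+3·3+2·1 = 59
A: 5·5+3·0 = 25 | 6·0+3·3+2·8 = 25
Z: 5·1+3·5 = 20 | 6·1+3·0+2·7 = 20
gcd(5,3,6,3,2) = 1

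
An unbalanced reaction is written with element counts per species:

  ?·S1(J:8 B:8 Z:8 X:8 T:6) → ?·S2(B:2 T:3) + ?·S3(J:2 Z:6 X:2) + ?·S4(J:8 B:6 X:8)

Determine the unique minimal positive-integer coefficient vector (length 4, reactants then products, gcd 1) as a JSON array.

J: 3·8 = 24 | 6·0+4·2+2·8 = 24
B: 3·8 = 24 | 6·2+4·0+2·6 = 24
Z: 3·8 = 24 | 6·0+4·6+2·0 = 24
X: 3·8 = 24 | 6·0+4·2+2·8 = 24
T: 3·6 = 18 | 6·3+4·0+2·0 = 18
gcd(3,6,4,2) = 1

Coefficients: [3, 6, 4, 2]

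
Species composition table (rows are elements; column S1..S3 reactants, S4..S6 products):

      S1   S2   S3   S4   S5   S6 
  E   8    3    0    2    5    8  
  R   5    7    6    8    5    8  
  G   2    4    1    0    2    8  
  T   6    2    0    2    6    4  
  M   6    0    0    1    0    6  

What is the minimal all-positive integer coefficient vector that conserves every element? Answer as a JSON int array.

E: 4·8+3·3+6·0 = 41 | 6·2+1·5+3·8 = 41
R: 4·5+3·7+6·6 = 77 | 6·8+1·5+3·8 = 77
G: 4·2+3·4+6·1 = 26 | 6·0+1·2+3·8 = 26
T: 4·6+3·2+6·0 = 30 | 6·2+1·6+3·4 = 30
M: 4·6+3·0+6·0 = 24 | 6·1+1·0+3·6 = 24
gcd(4,3,6,6,1,3) = 1

Coefficients: [4, 3, 6, 6, 1, 3]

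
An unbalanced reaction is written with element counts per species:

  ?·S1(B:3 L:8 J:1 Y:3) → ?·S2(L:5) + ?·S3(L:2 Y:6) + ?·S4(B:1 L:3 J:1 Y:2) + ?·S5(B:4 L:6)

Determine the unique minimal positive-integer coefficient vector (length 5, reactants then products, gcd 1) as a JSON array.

B: 6·3 = 18 | 2·0+1·0+6·1+3·4 = 18
L: 6·8 = 48 | 2·5+1·2+6·3+3·6 = 48
J: 6·1 = 6 | 2·0+1·0+6·1+3·0 = 6
Y: 6·3 = 18 | 2·0+1·6+6·2+3·0 = 18
gcd(6,2,1,6,3) = 1

Coefficients: [6, 2, 1, 6, 3]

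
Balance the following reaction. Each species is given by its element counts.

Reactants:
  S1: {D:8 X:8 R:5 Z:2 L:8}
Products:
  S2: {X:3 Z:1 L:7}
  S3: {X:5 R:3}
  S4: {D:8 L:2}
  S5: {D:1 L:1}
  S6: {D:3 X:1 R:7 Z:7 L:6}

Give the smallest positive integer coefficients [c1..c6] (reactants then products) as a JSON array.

D: 5·8 = 40 | 3·0+6·0+4·8+5·1+1·3 = 40
X: 5·8 = 40 | 3·3+6·5+4·0+5·0+1·1 = 40
R: 5·5 = 25 | 3·0+6·3+4·0+5·0+1·7 = 25
Z: 5·2 = 10 | 3·1+6·0+4·0+5·0+1·7 = 10
L: 5·8 = 40 | 3·7+6·0+4·2+5·1+1·6 = 40
gcd(5,3,6,4,5,1) = 1

Coefficients: [5, 3, 6, 4, 5, 1]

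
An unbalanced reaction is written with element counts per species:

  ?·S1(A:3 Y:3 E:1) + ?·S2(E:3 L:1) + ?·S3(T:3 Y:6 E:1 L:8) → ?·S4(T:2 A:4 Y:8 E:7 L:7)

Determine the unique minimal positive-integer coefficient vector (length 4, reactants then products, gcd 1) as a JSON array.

Coefficients: [4, 5, 2, 3]

T: 4·0+5·0+2·3 = 6 | 3·2 = 6
A: 4·3+5·0+2·0 = 12 | 3·4 = 12
Y: 4·3+5·0+2·6 = 24 | 3·8 = 24
E: 4·1+5·3+2·1 = 21 | 3·7 = 21
L: 4·0+5·1+2·8 = 21 | 3·7 = 21
gcd(4,5,2,3) = 1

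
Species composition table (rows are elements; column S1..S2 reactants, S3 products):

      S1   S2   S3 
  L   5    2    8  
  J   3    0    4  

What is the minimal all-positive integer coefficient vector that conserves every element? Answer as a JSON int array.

Coefficients: [4, 2, 3]

L: 4·5+2·2 = 24 | 3·8 = 24
J: 4·3+2·0 = 12 | 3·4 = 12
gcd(4,2,3) = 1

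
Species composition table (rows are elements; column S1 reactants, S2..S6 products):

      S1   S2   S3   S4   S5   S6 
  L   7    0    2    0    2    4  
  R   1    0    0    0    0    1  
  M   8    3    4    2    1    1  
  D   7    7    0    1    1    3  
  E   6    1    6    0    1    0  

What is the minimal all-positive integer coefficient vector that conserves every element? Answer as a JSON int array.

L: 6·7 = 42 | 2·0+5·2+6·0+4·2+6·4 = 42
R: 6·1 = 6 | 2·0+5·0+6·0+4·0+6·1 = 6
M: 6·8 = 48 | 2·3+5·4+6·2+4·1+6·1 = 48
D: 6·7 = 42 | 2·7+5·0+6·1+4·1+6·3 = 42
E: 6·6 = 36 | 2·1+5·6+6·0+4·1+6·0 = 36
gcd(6,2,5,6,4,6) = 1

Coefficients: [6, 2, 5, 6, 4, 6]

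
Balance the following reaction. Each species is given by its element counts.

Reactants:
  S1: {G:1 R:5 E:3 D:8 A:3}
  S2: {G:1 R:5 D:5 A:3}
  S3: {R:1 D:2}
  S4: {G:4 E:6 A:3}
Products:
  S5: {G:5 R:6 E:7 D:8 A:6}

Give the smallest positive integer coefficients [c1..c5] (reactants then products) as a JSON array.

Coefficients: [1, 2, 3, 3, 3]

G: 1·1+2·1+3·0+3·4 = 15 | 3·5 = 15
R: 1·5+2·5+3·1+3·0 = 18 | 3·6 = 18
E: 1·3+2·0+3·0+3·6 = 21 | 3·7 = 21
D: 1·8+2·5+3·2+3·0 = 24 | 3·8 = 24
A: 1·3+2·3+3·0+3·3 = 18 | 3·6 = 18
gcd(1,2,3,3,3) = 1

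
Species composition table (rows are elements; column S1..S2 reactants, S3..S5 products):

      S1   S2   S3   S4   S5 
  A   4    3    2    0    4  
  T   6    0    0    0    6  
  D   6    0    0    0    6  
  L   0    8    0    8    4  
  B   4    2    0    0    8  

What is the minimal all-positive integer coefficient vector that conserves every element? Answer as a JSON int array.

Coefficients: [2, 4, 6, 3, 2]

A: 2·4+4·3 = 20 | 6·2+3·0+2·4 = 20
T: 2·6+4·0 = 12 | 6·0+3·0+2·6 = 12
D: 2·6+4·0 = 12 | 6·0+3·0+2·6 = 12
L: 2·0+4·8 = 32 | 6·0+3·8+2·4 = 32
B: 2·4+4·2 = 16 | 6·0+3·0+2·8 = 16
gcd(2,4,6,3,2) = 1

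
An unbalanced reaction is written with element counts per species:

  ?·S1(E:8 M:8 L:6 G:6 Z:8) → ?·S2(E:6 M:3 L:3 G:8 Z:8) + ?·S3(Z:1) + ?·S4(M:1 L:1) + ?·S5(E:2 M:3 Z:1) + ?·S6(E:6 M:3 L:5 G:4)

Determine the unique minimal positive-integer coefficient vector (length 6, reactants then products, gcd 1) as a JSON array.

Coefficients: [2, 1, 6, 4, 2, 1]

E: 2·8 = 16 | 1·6+6·0+4·0+2·2+1·6 = 16
M: 2·8 = 16 | 1·3+6·0+4·1+2·3+1·3 = 16
L: 2·6 = 12 | 1·3+6·0+4·1+2·0+1·5 = 12
G: 2·6 = 12 | 1·8+6·0+4·0+2·0+1·4 = 12
Z: 2·8 = 16 | 1·8+6·1+4·0+2·1+1·0 = 16
gcd(2,1,6,4,2,1) = 1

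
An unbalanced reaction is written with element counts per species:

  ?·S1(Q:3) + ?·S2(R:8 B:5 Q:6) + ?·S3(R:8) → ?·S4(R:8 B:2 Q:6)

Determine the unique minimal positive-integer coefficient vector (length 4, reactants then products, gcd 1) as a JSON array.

R: 6·0+2·8+3·8 = 40 | 5·8 = 40
B: 6·0+2·5+3·0 = 10 | 5·2 = 10
Q: 6·3+2·6+3·0 = 30 | 5·6 = 30
gcd(6,2,3,5) = 1

Coefficients: [6, 2, 3, 5]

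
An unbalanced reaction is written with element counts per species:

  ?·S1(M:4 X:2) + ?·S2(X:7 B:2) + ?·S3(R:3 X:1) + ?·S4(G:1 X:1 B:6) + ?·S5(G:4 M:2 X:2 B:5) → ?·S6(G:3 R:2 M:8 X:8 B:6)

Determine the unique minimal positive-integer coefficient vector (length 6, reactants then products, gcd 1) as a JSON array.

G: 5·0+1·0+2·0+1·1+2·4 = 9 | 3·3 = 9
R: 5·0+1·0+2·3+1·0+2·0 = 6 | 3·2 = 6
M: 5·4+1·0+2·0+1·0+2·2 = 24 | 3·8 = 24
X: 5·2+1·7+2·1+1·1+2·2 = 24 | 3·8 = 24
B: 5·0+1·2+2·0+1·6+2·5 = 18 | 3·6 = 18
gcd(5,1,2,1,2,3) = 1

Coefficients: [5, 1, 2, 1, 2, 3]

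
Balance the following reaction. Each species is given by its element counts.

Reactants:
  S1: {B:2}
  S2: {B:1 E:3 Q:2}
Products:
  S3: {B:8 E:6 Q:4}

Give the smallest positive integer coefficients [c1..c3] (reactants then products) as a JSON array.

B: 3·2+2·1 = 8 | 1·8 = 8
E: 3·0+2·3 = 6 | 1·6 = 6
Q: 3·0+2·2 = 4 | 1·4 = 4
gcd(3,2,1) = 1

Coefficients: [3, 2, 1]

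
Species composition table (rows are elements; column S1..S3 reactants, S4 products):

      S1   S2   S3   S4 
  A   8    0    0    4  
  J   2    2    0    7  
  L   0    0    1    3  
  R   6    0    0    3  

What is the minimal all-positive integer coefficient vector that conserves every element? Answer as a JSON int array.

A: 1·8+6·0+6·0 = 8 | 2·4 = 8
J: 1·2+6·2+6·0 = 14 | 2·7 = 14
L: 1·0+6·0+6·1 = 6 | 2·3 = 6
R: 1·6+6·0+6·0 = 6 | 2·3 = 6
gcd(1,6,6,2) = 1

Coefficients: [1, 6, 6, 2]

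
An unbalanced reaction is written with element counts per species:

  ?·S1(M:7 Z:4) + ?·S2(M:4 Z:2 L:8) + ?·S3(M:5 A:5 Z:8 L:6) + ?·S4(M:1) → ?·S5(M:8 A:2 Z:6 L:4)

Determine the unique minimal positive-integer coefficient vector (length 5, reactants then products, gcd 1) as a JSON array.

M: 3·7+1·4+2·5+5·1 = 40 | 5·8 = 40
A: 3·0+1·0+2·5+5·0 = 10 | 5·2 = 10
Z: 3·4+1·2+2·8+5·0 = 30 | 5·6 = 30
L: 3·0+1·8+2·6+5·0 = 20 | 5·4 = 20
gcd(3,1,2,5,5) = 1

Coefficients: [3, 1, 2, 5, 5]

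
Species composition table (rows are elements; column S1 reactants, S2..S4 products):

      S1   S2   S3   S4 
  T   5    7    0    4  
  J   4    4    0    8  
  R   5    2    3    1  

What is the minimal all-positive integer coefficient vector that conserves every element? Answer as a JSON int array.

T: 5·5 = 25 | 3·7+6·0+1·4 = 25
J: 5·4 = 20 | 3·4+6·0+1·8 = 20
R: 5·5 = 25 | 3·2+6·3+1·1 = 25
gcd(5,3,6,1) = 1

Coefficients: [5, 3, 6, 1]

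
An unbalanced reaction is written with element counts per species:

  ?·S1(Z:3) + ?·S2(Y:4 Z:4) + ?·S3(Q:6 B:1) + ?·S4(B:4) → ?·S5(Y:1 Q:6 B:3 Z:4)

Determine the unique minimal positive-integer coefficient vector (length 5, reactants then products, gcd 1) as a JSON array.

Y: 4·0+1·4+4·0+2·0 = 4 | 4·1 = 4
Q: 4·0+1·0+4·6+2·0 = 24 | 4·6 = 24
B: 4·0+1·0+4·1+2·4 = 12 | 4·3 = 12
Z: 4·3+1·4+4·0+2·0 = 16 | 4·4 = 16
gcd(4,1,4,2,4) = 1

Coefficients: [4, 1, 4, 2, 4]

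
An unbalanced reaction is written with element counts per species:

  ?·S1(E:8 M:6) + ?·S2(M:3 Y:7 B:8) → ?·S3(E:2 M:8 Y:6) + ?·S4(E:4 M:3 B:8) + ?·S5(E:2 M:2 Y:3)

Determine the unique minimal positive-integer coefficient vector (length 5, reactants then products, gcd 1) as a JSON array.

Coefficients: [3, 3, 1, 3, 5]

E: 3·8+3·0 = 24 | 1·2+3·4+5·2 = 24
M: 3·6+3·3 = 27 | 1·8+3·3+5·2 = 27
Y: 3·0+3·7 = 21 | 1·6+3·0+5·3 = 21
B: 3·0+3·8 = 24 | 1·0+3·8+5·0 = 24
gcd(3,3,1,3,5) = 1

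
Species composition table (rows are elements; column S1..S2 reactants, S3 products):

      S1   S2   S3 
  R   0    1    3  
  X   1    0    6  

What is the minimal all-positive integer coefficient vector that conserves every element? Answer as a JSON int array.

R: 6·0+3·1 = 3 | 1·3 = 3
X: 6·1+3·0 = 6 | 1·6 = 6
gcd(6,3,1) = 1

Coefficients: [6, 3, 1]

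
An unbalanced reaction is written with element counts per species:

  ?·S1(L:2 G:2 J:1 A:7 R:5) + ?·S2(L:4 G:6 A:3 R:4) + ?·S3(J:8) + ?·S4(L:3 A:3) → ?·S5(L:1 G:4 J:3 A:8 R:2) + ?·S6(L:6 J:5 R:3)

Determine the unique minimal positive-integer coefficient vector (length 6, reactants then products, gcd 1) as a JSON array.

L: 3·2+3·4+5·0+6·3 = 36 | 6·1+5·6 = 36
G: 3·2+3·6+5·0+6·0 = 24 | 6·4+5·0 = 24
J: 3·1+3·0+5·8+6·0 = 43 | 6·3+5·5 = 43
A: 3·7+3·3+5·0+6·3 = 48 | 6·8+5·0 = 48
R: 3·5+3·4+5·0+6·0 = 27 | 6·2+5·3 = 27
gcd(3,3,5,6,6,5) = 1

Coefficients: [3, 3, 5, 6, 6, 5]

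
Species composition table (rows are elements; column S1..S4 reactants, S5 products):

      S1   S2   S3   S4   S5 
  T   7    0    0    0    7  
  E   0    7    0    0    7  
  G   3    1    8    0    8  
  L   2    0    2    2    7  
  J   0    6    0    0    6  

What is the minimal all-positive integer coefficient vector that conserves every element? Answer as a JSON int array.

Coefficients: [2, 2, 1, 4, 2]

T: 2·7+2·0+1·0+4·0 = 14 | 2·7 = 14
E: 2·0+2·7+1·0+4·0 = 14 | 2·7 = 14
G: 2·3+2·1+1·8+4·0 = 16 | 2·8 = 16
L: 2·2+2·0+1·2+4·2 = 14 | 2·7 = 14
J: 2·0+2·6+1·0+4·0 = 12 | 2·6 = 12
gcd(2,2,1,4,2) = 1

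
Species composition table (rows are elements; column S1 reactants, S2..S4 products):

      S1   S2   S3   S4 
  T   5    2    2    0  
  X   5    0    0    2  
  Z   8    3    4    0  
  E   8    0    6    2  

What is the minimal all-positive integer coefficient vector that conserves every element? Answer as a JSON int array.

Coefficients: [2, 4, 1, 5]

T: 2·5 = 10 | 4·2+1·2+5·0 = 10
X: 2·5 = 10 | 4·0+1·0+5·2 = 10
Z: 2·8 = 16 | 4·3+1·4+5·0 = 16
E: 2·8 = 16 | 4·0+1·6+5·2 = 16
gcd(2,4,1,5) = 1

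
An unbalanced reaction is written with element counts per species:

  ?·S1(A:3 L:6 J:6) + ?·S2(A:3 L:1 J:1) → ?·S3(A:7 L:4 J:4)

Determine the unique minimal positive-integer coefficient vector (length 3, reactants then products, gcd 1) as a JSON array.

A: 1·3+6·3 = 21 | 3·7 = 21
L: 1·6+6·1 = 12 | 3·4 = 12
J: 1·6+6·1 = 12 | 3·4 = 12
gcd(1,6,3) = 1

Coefficients: [1, 6, 3]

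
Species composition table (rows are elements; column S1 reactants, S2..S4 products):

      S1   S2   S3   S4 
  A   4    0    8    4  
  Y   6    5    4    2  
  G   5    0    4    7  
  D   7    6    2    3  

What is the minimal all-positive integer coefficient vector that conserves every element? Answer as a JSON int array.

A: 5·4 = 20 | 4·0+1·8+3·4 = 20
Y: 5·6 = 30 | 4·5+1·4+3·2 = 30
G: 5·5 = 25 | 4·0+1·4+3·7 = 25
D: 5·7 = 35 | 4·6+1·2+3·3 = 35
gcd(5,4,1,3) = 1

Coefficients: [5, 4, 1, 3]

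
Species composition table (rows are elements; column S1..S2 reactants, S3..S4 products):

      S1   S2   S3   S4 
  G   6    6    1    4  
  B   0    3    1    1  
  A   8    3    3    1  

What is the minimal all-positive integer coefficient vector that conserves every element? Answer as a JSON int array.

G: 1·6+3·6 = 24 | 4·1+5·4 = 24
B: 1·0+3·3 = 9 | 4·1+5·1 = 9
A: 1·8+3·3 = 17 | 4·3+5·1 = 17
gcd(1,3,4,5) = 1

Coefficients: [1, 3, 4, 5]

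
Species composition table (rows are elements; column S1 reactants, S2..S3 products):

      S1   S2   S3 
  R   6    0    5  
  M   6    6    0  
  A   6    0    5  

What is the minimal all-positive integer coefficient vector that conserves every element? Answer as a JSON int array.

R: 5·6 = 30 | 5·0+6·5 = 30
M: 5·6 = 30 | 5·6+6·0 = 30
A: 5·6 = 30 | 5·0+6·5 = 30
gcd(5,5,6) = 1

Coefficients: [5, 5, 6]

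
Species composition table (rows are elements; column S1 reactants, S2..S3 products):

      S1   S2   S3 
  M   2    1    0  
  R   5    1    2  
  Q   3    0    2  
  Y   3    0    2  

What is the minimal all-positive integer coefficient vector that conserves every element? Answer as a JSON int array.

Coefficients: [2, 4, 3]

M: 2·2 = 4 | 4·1+3·0 = 4
R: 2·5 = 10 | 4·1+3·2 = 10
Q: 2·3 = 6 | 4·0+3·2 = 6
Y: 2·3 = 6 | 4·0+3·2 = 6
gcd(2,4,3) = 1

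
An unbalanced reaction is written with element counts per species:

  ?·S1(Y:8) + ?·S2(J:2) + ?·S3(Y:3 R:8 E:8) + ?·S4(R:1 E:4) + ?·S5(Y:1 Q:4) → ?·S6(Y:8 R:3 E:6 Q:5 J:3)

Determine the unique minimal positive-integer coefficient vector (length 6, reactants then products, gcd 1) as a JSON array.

Y: 3·8+6·0+1·3+4·0+5·1 = 32 | 4·8 = 32
R: 3·0+6·0+1·8+4·1+5·0 = 12 | 4·3 = 12
E: 3·0+6·0+1·8+4·4+5·0 = 24 | 4·6 = 24
Q: 3·0+6·0+1·0+4·0+5·4 = 20 | 4·5 = 20
J: 3·0+6·2+1·0+4·0+5·0 = 12 | 4·3 = 12
gcd(3,6,1,4,5,4) = 1

Coefficients: [3, 6, 1, 4, 5, 4]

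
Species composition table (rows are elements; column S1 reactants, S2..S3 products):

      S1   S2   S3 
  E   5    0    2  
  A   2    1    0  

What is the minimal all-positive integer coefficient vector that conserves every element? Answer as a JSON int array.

Coefficients: [2, 4, 5]

E: 2·5 = 10 | 4·0+5·2 = 10
A: 2·2 = 4 | 4·1+5·0 = 4
gcd(2,4,5) = 1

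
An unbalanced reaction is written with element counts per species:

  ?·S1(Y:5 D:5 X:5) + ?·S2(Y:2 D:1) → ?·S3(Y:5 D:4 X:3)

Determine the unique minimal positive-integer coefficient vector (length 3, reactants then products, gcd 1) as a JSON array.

Coefficients: [3, 5, 5]

Y: 3·5+5·2 = 25 | 5·5 = 25
D: 3·5+5·1 = 20 | 5·4 = 20
X: 3·5+5·0 = 15 | 5·3 = 15
gcd(3,5,5) = 1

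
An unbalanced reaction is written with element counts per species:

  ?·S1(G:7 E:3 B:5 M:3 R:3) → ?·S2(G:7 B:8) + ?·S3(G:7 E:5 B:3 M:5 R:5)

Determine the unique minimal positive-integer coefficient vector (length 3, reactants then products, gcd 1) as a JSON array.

G: 5·7 = 35 | 2·7+3·7 = 35
E: 5·3 = 15 | 2·0+3·5 = 15
B: 5·5 = 25 | 2·8+3·3 = 25
M: 5·3 = 15 | 2·0+3·5 = 15
R: 5·3 = 15 | 2·0+3·5 = 15
gcd(5,2,3) = 1

Coefficients: [5, 2, 3]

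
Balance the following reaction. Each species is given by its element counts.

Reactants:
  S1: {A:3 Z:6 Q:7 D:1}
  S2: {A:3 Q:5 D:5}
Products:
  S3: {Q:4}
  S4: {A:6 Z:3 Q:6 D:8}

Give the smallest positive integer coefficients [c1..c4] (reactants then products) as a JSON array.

A: 2·3+6·3 = 24 | 5·0+4·6 = 24
Z: 2·6+6·0 = 12 | 5·0+4·3 = 12
Q: 2·7+6·5 = 44 | 5·4+4·6 = 44
D: 2·1+6·5 = 32 | 5·0+4·8 = 32
gcd(2,6,5,4) = 1

Coefficients: [2, 6, 5, 4]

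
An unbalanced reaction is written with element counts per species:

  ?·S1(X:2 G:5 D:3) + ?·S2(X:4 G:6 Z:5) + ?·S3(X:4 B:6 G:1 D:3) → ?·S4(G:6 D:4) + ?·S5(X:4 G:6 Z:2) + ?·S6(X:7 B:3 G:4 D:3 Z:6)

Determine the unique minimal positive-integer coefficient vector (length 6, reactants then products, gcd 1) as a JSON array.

Coefficients: [5, 4, 1, 3, 4, 2]

X: 5·2+4·4+1·4 = 30 | 3·0+4·4+2·7 = 30
B: 5·0+4·0+1·6 = 6 | 3·0+4·0+2·3 = 6
G: 5·5+4·6+1·1 = 50 | 3·6+4·6+2·4 = 50
D: 5·3+4·0+1·3 = 18 | 3·4+4·0+2·3 = 18
Z: 5·0+4·5+1·0 = 20 | 3·0+4·2+2·6 = 20
gcd(5,4,1,3,4,2) = 1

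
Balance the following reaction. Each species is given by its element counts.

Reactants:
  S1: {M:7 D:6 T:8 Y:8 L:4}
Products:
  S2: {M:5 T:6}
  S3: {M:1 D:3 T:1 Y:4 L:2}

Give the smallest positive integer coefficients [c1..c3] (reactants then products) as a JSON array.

M: 1·7 = 7 | 1·5+2·1 = 7
D: 1·6 = 6 | 1·0+2·3 = 6
T: 1·8 = 8 | 1·6+2·1 = 8
Y: 1·8 = 8 | 1·0+2·4 = 8
L: 1·4 = 4 | 1·0+2·2 = 4
gcd(1,1,2) = 1

Coefficients: [1, 1, 2]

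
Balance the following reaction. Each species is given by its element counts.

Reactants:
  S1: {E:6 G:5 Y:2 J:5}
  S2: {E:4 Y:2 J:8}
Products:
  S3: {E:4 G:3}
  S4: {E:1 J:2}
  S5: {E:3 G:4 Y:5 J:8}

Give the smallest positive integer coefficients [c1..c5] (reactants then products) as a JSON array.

Coefficients: [4, 1, 4, 6, 2]

E: 4·6+1·4 = 28 | 4·4+6·1+2·3 = 28
G: 4·5+1·0 = 20 | 4·3+6·0+2·4 = 20
Y: 4·2+1·2 = 10 | 4·0+6·0+2·5 = 10
J: 4·5+1·8 = 28 | 4·0+6·2+2·8 = 28
gcd(4,1,4,6,2) = 1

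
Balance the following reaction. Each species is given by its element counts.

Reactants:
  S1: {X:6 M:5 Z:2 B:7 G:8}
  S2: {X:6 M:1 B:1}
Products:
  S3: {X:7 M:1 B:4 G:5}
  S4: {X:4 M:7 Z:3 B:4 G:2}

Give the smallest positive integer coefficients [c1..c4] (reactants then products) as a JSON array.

Coefficients: [3, 3, 4, 2]

X: 3·6+3·6 = 36 | 4·7+2·4 = 36
M: 3·5+3·1 = 18 | 4·1+2·7 = 18
Z: 3·2+3·0 = 6 | 4·0+2·3 = 6
B: 3·7+3·1 = 24 | 4·4+2·4 = 24
G: 3·8+3·0 = 24 | 4·5+2·2 = 24
gcd(3,3,4,2) = 1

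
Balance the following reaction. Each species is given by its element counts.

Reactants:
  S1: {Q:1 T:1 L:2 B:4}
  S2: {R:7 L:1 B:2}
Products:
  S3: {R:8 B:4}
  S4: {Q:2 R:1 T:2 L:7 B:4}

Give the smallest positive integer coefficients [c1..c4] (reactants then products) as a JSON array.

Q: 4·1+6·0 = 4 | 5·0+2·2 = 4
R: 4·0+6·7 = 42 | 5·8+2·1 = 42
T: 4·1+6·0 = 4 | 5·0+2·2 = 4
L: 4·2+6·1 = 14 | 5·0+2·7 = 14
B: 4·4+6·2 = 28 | 5·4+2·4 = 28
gcd(4,6,5,2) = 1

Coefficients: [4, 6, 5, 2]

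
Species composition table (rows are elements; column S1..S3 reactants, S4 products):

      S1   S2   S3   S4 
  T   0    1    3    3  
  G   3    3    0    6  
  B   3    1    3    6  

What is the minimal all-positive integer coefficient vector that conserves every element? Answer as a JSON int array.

Coefficients: [3, 3, 2, 3]

T: 3·0+3·1+2·3 = 9 | 3·3 = 9
G: 3·3+3·3+2·0 = 18 | 3·6 = 18
B: 3·3+3·1+2·3 = 18 | 3·6 = 18
gcd(3,3,2,3) = 1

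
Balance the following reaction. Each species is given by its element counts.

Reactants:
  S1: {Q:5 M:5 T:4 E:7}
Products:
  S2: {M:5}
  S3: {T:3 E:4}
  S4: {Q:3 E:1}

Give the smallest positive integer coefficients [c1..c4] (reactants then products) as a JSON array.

Q: 3·5 = 15 | 3·0+4·0+5·3 = 15
M: 3·5 = 15 | 3·5+4·0+5·0 = 15
T: 3·4 = 12 | 3·0+4·3+5·0 = 12
E: 3·7 = 21 | 3·0+4·4+5·1 = 21
gcd(3,3,4,5) = 1

Coefficients: [3, 3, 4, 5]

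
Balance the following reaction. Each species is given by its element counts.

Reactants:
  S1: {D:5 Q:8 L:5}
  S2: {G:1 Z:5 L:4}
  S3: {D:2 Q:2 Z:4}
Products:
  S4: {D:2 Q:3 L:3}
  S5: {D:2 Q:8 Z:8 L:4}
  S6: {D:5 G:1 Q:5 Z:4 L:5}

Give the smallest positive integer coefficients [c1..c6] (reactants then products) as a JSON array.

Coefficients: [6, 4, 3, 6, 2, 4]

D: 6·5+4·0+3·2 = 36 | 6·2+2·2+4·5 = 36
G: 6·0+4·1+3·0 = 4 | 6·0+2·0+4·1 = 4
Q: 6·8+4·0+3·2 = 54 | 6·3+2·8+4·5 = 54
Z: 6·0+4·5+3·4 = 32 | 6·0+2·8+4·4 = 32
L: 6·5+4·4+3·0 = 46 | 6·3+2·4+4·5 = 46
gcd(6,4,3,6,2,4) = 1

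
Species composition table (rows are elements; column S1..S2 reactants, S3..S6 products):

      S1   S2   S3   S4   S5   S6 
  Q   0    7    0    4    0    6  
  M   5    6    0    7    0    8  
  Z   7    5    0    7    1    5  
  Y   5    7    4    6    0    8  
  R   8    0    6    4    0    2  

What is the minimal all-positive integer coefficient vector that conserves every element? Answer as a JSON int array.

Coefficients: [2, 2, 1, 2, 5, 1]

Q: 2·0+2·7 = 14 | 1·0+2·4+5·0+1·6 = 14
M: 2·5+2·6 = 22 | 1·0+2·7+5·0+1·8 = 22
Z: 2·7+2·5 = 24 | 1·0+2·7+5·1+1·5 = 24
Y: 2·5+2·7 = 24 | 1·4+2·6+5·0+1·8 = 24
R: 2·8+2·0 = 16 | 1·6+2·4+5·0+1·2 = 16
gcd(2,2,1,2,5,1) = 1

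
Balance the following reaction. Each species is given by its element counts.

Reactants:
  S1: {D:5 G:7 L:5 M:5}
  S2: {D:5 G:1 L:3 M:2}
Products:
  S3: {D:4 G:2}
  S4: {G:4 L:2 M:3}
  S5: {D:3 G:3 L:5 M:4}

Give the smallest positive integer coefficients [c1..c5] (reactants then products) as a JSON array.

D: 5·5+2·5 = 35 | 5·4+3·0+5·3 = 35
G: 5·7+2·1 = 37 | 5·2+3·4+5·3 = 37
L: 5·5+2·3 = 31 | 5·0+3·2+5·5 = 31
M: 5·5+2·2 = 29 | 5·0+3·3+5·4 = 29
gcd(5,2,5,3,5) = 1

Coefficients: [5, 2, 5, 3, 5]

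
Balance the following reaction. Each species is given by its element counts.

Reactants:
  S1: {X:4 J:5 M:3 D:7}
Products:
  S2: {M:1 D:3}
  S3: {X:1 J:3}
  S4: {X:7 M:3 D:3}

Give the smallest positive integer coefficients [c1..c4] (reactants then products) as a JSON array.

X: 3·4 = 12 | 6·0+5·1+1·7 = 12
J: 3·5 = 15 | 6·0+5·3+1·0 = 15
M: 3·3 = 9 | 6·1+5·0+1·3 = 9
D: 3·7 = 21 | 6·3+5·0+1·3 = 21
gcd(3,6,5,1) = 1

Coefficients: [3, 6, 5, 1]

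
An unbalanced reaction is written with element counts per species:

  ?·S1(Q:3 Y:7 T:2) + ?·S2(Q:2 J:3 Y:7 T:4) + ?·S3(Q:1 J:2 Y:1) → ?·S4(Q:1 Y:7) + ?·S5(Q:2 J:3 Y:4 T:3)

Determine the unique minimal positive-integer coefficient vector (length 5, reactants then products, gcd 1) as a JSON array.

Coefficients: [1, 4, 3, 2, 6]

Q: 1·3+4·2+3·1 = 14 | 2·1+6·2 = 14
J: 1·0+4·3+3·2 = 18 | 2·0+6·3 = 18
Y: 1·7+4·7+3·1 = 38 | 2·7+6·4 = 38
T: 1·2+4·4+3·0 = 18 | 2·0+6·3 = 18
gcd(1,4,3,2,6) = 1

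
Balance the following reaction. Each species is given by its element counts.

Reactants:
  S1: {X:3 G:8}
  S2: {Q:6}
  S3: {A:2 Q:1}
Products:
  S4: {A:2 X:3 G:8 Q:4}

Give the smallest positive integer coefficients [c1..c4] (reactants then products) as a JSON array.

Coefficients: [2, 1, 2, 2]

A: 2·0+1·0+2·2 = 4 | 2·2 = 4
X: 2·3+1·0+2·0 = 6 | 2·3 = 6
G: 2·8+1·0+2·0 = 16 | 2·8 = 16
Q: 2·0+1·6+2·1 = 8 | 2·4 = 8
gcd(2,1,2,2) = 1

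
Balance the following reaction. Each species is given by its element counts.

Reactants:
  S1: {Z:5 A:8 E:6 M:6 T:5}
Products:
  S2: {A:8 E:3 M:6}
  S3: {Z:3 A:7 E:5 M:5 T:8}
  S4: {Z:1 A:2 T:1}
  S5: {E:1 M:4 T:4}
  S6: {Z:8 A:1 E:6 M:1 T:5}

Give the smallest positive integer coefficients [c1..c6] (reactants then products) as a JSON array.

Coefficients: [6, 4, 1, 3, 1, 3]

Z: 6·5 = 30 | 4·0+1·3+3·1+1·0+3·8 = 30
A: 6·8 = 48 | 4·8+1·7+3·2+1·0+3·1 = 48
E: 6·6 = 36 | 4·3+1·5+3·0+1·1+3·6 = 36
M: 6·6 = 36 | 4·6+1·5+3·0+1·4+3·1 = 36
T: 6·5 = 30 | 4·0+1·8+3·1+1·4+3·5 = 30
gcd(6,4,1,3,1,3) = 1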